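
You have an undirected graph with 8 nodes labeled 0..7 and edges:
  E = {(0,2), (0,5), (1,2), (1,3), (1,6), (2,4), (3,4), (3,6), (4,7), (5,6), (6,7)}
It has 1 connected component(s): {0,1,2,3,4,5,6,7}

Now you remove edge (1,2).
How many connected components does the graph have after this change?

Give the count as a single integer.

Answer: 1

Derivation:
Initial component count: 1
Remove (1,2): not a bridge. Count unchanged: 1.
  After removal, components: {0,1,2,3,4,5,6,7}
New component count: 1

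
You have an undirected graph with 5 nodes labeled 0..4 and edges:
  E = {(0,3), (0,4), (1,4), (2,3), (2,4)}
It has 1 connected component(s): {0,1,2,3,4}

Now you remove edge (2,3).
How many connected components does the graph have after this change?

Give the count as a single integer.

Initial component count: 1
Remove (2,3): not a bridge. Count unchanged: 1.
  After removal, components: {0,1,2,3,4}
New component count: 1

Answer: 1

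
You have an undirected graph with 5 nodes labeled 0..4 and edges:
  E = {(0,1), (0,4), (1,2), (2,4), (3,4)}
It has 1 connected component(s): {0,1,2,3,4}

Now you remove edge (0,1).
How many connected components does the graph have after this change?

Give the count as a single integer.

Initial component count: 1
Remove (0,1): not a bridge. Count unchanged: 1.
  After removal, components: {0,1,2,3,4}
New component count: 1

Answer: 1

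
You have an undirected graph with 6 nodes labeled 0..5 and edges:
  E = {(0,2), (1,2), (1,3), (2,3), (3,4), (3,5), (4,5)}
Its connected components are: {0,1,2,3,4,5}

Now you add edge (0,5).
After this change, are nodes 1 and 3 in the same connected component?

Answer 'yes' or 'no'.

Initial components: {0,1,2,3,4,5}
Adding edge (0,5): both already in same component {0,1,2,3,4,5}. No change.
New components: {0,1,2,3,4,5}
Are 1 and 3 in the same component? yes

Answer: yes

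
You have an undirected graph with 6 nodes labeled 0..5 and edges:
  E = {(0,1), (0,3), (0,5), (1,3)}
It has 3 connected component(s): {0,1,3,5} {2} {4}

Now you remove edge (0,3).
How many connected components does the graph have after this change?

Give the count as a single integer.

Initial component count: 3
Remove (0,3): not a bridge. Count unchanged: 3.
  After removal, components: {0,1,3,5} {2} {4}
New component count: 3

Answer: 3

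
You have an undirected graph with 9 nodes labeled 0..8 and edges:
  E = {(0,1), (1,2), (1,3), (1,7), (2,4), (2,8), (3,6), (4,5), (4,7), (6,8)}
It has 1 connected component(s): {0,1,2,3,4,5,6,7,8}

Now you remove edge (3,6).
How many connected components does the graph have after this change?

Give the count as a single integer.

Answer: 1

Derivation:
Initial component count: 1
Remove (3,6): not a bridge. Count unchanged: 1.
  After removal, components: {0,1,2,3,4,5,6,7,8}
New component count: 1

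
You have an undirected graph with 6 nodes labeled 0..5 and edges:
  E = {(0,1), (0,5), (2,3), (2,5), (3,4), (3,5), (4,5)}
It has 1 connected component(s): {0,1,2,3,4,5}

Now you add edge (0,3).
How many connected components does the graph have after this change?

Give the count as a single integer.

Initial component count: 1
Add (0,3): endpoints already in same component. Count unchanged: 1.
New component count: 1

Answer: 1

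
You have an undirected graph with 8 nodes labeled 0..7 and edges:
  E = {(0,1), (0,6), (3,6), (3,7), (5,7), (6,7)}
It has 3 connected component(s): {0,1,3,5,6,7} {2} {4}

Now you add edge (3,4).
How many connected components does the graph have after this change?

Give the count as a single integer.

Initial component count: 3
Add (3,4): merges two components. Count decreases: 3 -> 2.
New component count: 2

Answer: 2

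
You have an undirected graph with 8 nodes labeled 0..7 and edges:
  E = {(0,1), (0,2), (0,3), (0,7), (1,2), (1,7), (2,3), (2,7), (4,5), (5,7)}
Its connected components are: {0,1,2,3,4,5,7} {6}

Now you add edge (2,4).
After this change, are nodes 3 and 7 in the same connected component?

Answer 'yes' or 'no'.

Initial components: {0,1,2,3,4,5,7} {6}
Adding edge (2,4): both already in same component {0,1,2,3,4,5,7}. No change.
New components: {0,1,2,3,4,5,7} {6}
Are 3 and 7 in the same component? yes

Answer: yes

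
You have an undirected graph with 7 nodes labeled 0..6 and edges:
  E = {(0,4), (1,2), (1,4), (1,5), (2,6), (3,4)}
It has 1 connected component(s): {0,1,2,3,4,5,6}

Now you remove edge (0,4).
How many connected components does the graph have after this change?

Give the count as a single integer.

Answer: 2

Derivation:
Initial component count: 1
Remove (0,4): it was a bridge. Count increases: 1 -> 2.
  After removal, components: {0} {1,2,3,4,5,6}
New component count: 2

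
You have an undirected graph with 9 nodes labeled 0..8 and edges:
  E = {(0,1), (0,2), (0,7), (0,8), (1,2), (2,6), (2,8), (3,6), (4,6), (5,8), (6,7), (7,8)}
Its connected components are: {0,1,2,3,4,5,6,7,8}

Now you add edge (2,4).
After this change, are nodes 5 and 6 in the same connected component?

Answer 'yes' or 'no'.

Answer: yes

Derivation:
Initial components: {0,1,2,3,4,5,6,7,8}
Adding edge (2,4): both already in same component {0,1,2,3,4,5,6,7,8}. No change.
New components: {0,1,2,3,4,5,6,7,8}
Are 5 and 6 in the same component? yes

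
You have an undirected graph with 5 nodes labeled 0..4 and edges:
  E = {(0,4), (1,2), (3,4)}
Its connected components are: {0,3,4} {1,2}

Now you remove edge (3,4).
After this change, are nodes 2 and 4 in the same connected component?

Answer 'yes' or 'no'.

Initial components: {0,3,4} {1,2}
Removing edge (3,4): it was a bridge — component count 2 -> 3.
New components: {0,4} {1,2} {3}
Are 2 and 4 in the same component? no

Answer: no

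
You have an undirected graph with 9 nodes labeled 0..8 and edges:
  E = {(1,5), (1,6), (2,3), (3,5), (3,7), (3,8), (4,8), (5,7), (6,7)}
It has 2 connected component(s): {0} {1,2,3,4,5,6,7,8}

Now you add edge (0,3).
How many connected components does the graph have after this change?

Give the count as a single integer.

Answer: 1

Derivation:
Initial component count: 2
Add (0,3): merges two components. Count decreases: 2 -> 1.
New component count: 1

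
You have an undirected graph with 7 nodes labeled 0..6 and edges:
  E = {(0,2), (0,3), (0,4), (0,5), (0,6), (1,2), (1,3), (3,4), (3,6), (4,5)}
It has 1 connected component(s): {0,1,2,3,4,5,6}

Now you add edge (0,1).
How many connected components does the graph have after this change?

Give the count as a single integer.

Initial component count: 1
Add (0,1): endpoints already in same component. Count unchanged: 1.
New component count: 1

Answer: 1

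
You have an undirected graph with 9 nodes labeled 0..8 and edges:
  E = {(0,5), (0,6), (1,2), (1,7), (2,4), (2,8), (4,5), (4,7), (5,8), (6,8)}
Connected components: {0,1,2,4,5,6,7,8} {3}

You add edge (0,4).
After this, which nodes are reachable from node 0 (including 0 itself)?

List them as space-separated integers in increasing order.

Answer: 0 1 2 4 5 6 7 8

Derivation:
Before: nodes reachable from 0: {0,1,2,4,5,6,7,8}
Adding (0,4): both endpoints already in same component. Reachability from 0 unchanged.
After: nodes reachable from 0: {0,1,2,4,5,6,7,8}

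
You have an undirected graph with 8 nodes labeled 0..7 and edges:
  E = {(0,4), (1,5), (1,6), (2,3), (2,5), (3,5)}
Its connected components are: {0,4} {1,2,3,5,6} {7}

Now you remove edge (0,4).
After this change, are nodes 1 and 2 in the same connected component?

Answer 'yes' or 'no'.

Answer: yes

Derivation:
Initial components: {0,4} {1,2,3,5,6} {7}
Removing edge (0,4): it was a bridge — component count 3 -> 4.
New components: {0} {1,2,3,5,6} {4} {7}
Are 1 and 2 in the same component? yes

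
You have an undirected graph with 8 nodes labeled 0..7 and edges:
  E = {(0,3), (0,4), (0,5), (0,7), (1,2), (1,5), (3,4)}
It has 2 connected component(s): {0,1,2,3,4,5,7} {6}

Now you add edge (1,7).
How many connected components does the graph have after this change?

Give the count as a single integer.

Initial component count: 2
Add (1,7): endpoints already in same component. Count unchanged: 2.
New component count: 2

Answer: 2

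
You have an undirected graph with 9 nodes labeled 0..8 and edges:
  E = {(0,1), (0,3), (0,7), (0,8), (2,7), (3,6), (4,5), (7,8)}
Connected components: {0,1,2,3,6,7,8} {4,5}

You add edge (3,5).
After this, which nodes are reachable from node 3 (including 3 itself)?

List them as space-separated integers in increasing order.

Answer: 0 1 2 3 4 5 6 7 8

Derivation:
Before: nodes reachable from 3: {0,1,2,3,6,7,8}
Adding (3,5): merges 3's component with another. Reachability grows.
After: nodes reachable from 3: {0,1,2,3,4,5,6,7,8}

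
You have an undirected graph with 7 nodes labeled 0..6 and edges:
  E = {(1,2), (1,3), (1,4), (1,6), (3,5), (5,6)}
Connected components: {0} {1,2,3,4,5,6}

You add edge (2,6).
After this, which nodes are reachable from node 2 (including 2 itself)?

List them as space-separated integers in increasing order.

Before: nodes reachable from 2: {1,2,3,4,5,6}
Adding (2,6): both endpoints already in same component. Reachability from 2 unchanged.
After: nodes reachable from 2: {1,2,3,4,5,6}

Answer: 1 2 3 4 5 6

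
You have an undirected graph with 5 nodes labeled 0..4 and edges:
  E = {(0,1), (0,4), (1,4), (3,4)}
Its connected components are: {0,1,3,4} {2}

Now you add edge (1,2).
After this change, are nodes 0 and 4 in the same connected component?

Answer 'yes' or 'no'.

Initial components: {0,1,3,4} {2}
Adding edge (1,2): merges {0,1,3,4} and {2}.
New components: {0,1,2,3,4}
Are 0 and 4 in the same component? yes

Answer: yes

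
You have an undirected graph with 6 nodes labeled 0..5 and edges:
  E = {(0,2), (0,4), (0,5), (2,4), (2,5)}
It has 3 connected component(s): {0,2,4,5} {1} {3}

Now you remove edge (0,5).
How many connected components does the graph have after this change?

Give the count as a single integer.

Answer: 3

Derivation:
Initial component count: 3
Remove (0,5): not a bridge. Count unchanged: 3.
  After removal, components: {0,2,4,5} {1} {3}
New component count: 3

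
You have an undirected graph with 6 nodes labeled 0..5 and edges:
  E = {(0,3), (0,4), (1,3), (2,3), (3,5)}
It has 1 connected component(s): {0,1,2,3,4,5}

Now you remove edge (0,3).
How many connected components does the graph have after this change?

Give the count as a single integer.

Initial component count: 1
Remove (0,3): it was a bridge. Count increases: 1 -> 2.
  After removal, components: {0,4} {1,2,3,5}
New component count: 2

Answer: 2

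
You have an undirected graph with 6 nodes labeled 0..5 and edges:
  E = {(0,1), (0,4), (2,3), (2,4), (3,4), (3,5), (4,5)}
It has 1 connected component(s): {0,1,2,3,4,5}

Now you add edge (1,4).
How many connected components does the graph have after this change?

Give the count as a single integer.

Answer: 1

Derivation:
Initial component count: 1
Add (1,4): endpoints already in same component. Count unchanged: 1.
New component count: 1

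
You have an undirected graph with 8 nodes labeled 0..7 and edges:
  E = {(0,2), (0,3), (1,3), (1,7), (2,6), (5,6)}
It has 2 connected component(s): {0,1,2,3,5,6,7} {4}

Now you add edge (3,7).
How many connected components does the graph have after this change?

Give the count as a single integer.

Answer: 2

Derivation:
Initial component count: 2
Add (3,7): endpoints already in same component. Count unchanged: 2.
New component count: 2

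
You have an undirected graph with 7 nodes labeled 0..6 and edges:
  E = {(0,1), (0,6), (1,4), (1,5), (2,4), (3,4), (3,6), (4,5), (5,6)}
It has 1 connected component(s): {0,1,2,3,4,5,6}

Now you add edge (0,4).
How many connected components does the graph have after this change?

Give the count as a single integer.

Initial component count: 1
Add (0,4): endpoints already in same component. Count unchanged: 1.
New component count: 1

Answer: 1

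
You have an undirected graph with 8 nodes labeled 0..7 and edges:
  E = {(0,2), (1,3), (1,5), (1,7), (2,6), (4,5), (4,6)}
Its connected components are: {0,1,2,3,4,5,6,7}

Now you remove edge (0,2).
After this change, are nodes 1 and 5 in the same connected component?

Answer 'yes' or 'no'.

Answer: yes

Derivation:
Initial components: {0,1,2,3,4,5,6,7}
Removing edge (0,2): it was a bridge — component count 1 -> 2.
New components: {0} {1,2,3,4,5,6,7}
Are 1 and 5 in the same component? yes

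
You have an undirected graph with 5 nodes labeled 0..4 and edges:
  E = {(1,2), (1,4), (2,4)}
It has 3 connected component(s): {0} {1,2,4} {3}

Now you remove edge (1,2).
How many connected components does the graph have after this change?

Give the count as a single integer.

Answer: 3

Derivation:
Initial component count: 3
Remove (1,2): not a bridge. Count unchanged: 3.
  After removal, components: {0} {1,2,4} {3}
New component count: 3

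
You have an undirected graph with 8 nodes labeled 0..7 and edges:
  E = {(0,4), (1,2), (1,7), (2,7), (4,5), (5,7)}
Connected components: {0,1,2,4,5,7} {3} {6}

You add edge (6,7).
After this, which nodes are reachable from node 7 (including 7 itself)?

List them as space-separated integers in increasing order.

Before: nodes reachable from 7: {0,1,2,4,5,7}
Adding (6,7): merges 7's component with another. Reachability grows.
After: nodes reachable from 7: {0,1,2,4,5,6,7}

Answer: 0 1 2 4 5 6 7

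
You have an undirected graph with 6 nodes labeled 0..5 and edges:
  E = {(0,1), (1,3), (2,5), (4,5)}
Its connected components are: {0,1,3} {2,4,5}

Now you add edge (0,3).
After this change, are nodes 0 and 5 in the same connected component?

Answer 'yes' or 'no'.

Initial components: {0,1,3} {2,4,5}
Adding edge (0,3): both already in same component {0,1,3}. No change.
New components: {0,1,3} {2,4,5}
Are 0 and 5 in the same component? no

Answer: no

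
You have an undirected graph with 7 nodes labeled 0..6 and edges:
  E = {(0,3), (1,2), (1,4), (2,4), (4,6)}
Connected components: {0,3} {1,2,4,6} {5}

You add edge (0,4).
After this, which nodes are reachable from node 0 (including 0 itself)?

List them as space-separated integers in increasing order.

Before: nodes reachable from 0: {0,3}
Adding (0,4): merges 0's component with another. Reachability grows.
After: nodes reachable from 0: {0,1,2,3,4,6}

Answer: 0 1 2 3 4 6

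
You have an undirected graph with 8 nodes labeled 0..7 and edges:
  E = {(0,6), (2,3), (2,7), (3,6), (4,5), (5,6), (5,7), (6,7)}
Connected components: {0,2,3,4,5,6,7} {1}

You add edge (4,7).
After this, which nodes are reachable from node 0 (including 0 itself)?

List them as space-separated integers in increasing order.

Before: nodes reachable from 0: {0,2,3,4,5,6,7}
Adding (4,7): both endpoints already in same component. Reachability from 0 unchanged.
After: nodes reachable from 0: {0,2,3,4,5,6,7}

Answer: 0 2 3 4 5 6 7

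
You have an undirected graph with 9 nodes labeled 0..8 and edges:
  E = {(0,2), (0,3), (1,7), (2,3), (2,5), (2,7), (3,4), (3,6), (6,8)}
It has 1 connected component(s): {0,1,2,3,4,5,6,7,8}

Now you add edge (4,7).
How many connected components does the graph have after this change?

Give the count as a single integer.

Answer: 1

Derivation:
Initial component count: 1
Add (4,7): endpoints already in same component. Count unchanged: 1.
New component count: 1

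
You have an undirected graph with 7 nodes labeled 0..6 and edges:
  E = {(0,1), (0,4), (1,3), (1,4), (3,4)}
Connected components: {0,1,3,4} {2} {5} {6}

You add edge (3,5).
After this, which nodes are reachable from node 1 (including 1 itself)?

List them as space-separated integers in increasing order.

Answer: 0 1 3 4 5

Derivation:
Before: nodes reachable from 1: {0,1,3,4}
Adding (3,5): merges 1's component with another. Reachability grows.
After: nodes reachable from 1: {0,1,3,4,5}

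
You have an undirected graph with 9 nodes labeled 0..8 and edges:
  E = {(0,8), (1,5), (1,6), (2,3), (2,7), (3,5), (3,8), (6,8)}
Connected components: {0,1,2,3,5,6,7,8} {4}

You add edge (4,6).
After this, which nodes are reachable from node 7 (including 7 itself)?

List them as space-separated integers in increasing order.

Before: nodes reachable from 7: {0,1,2,3,5,6,7,8}
Adding (4,6): merges 7's component with another. Reachability grows.
After: nodes reachable from 7: {0,1,2,3,4,5,6,7,8}

Answer: 0 1 2 3 4 5 6 7 8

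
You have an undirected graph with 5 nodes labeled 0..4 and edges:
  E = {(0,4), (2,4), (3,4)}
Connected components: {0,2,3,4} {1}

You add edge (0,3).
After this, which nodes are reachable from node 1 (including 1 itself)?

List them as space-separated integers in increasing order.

Before: nodes reachable from 1: {1}
Adding (0,3): both endpoints already in same component. Reachability from 1 unchanged.
After: nodes reachable from 1: {1}

Answer: 1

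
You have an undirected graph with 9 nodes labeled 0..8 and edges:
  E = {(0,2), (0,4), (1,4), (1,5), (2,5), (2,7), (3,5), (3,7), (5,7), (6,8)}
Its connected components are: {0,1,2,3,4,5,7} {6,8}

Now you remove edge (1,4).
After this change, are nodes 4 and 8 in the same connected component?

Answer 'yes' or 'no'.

Initial components: {0,1,2,3,4,5,7} {6,8}
Removing edge (1,4): not a bridge — component count unchanged at 2.
New components: {0,1,2,3,4,5,7} {6,8}
Are 4 and 8 in the same component? no

Answer: no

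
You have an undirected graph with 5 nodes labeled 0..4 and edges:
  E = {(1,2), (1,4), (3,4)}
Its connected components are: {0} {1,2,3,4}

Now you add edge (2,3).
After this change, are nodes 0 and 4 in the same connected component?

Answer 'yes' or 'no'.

Answer: no

Derivation:
Initial components: {0} {1,2,3,4}
Adding edge (2,3): both already in same component {1,2,3,4}. No change.
New components: {0} {1,2,3,4}
Are 0 and 4 in the same component? no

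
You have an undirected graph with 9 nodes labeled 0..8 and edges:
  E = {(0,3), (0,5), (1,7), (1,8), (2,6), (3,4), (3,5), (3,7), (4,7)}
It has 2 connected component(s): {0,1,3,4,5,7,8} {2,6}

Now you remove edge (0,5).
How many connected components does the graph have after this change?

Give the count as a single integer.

Initial component count: 2
Remove (0,5): not a bridge. Count unchanged: 2.
  After removal, components: {0,1,3,4,5,7,8} {2,6}
New component count: 2

Answer: 2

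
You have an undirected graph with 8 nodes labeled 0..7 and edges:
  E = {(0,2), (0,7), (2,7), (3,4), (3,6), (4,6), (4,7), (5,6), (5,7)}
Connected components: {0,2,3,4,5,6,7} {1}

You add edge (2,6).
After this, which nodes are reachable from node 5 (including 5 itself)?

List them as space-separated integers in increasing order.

Before: nodes reachable from 5: {0,2,3,4,5,6,7}
Adding (2,6): both endpoints already in same component. Reachability from 5 unchanged.
After: nodes reachable from 5: {0,2,3,4,5,6,7}

Answer: 0 2 3 4 5 6 7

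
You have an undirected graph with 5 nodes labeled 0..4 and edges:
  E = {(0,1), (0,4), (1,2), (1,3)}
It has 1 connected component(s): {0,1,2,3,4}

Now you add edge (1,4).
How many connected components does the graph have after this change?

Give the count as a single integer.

Initial component count: 1
Add (1,4): endpoints already in same component. Count unchanged: 1.
New component count: 1

Answer: 1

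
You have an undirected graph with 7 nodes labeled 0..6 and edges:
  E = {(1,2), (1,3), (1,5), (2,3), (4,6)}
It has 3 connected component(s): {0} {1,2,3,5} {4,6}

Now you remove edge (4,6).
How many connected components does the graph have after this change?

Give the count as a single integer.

Initial component count: 3
Remove (4,6): it was a bridge. Count increases: 3 -> 4.
  After removal, components: {0} {1,2,3,5} {4} {6}
New component count: 4

Answer: 4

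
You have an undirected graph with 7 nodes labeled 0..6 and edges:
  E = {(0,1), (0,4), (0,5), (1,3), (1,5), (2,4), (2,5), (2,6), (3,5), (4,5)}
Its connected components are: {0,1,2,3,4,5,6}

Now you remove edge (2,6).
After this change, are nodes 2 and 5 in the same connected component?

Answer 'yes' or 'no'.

Initial components: {0,1,2,3,4,5,6}
Removing edge (2,6): it was a bridge — component count 1 -> 2.
New components: {0,1,2,3,4,5} {6}
Are 2 and 5 in the same component? yes

Answer: yes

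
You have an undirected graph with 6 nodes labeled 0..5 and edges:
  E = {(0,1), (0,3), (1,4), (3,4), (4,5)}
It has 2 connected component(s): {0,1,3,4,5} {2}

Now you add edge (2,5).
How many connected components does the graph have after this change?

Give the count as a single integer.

Initial component count: 2
Add (2,5): merges two components. Count decreases: 2 -> 1.
New component count: 1

Answer: 1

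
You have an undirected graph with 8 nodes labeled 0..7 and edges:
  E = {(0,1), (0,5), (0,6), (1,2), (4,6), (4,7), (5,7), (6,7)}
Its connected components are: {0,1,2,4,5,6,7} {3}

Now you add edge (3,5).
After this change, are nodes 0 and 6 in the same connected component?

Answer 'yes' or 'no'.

Initial components: {0,1,2,4,5,6,7} {3}
Adding edge (3,5): merges {3} and {0,1,2,4,5,6,7}.
New components: {0,1,2,3,4,5,6,7}
Are 0 and 6 in the same component? yes

Answer: yes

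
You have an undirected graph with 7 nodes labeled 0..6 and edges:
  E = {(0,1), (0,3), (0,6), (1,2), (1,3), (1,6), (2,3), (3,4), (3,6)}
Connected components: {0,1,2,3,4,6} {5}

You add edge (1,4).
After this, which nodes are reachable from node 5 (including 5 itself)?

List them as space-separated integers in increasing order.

Before: nodes reachable from 5: {5}
Adding (1,4): both endpoints already in same component. Reachability from 5 unchanged.
After: nodes reachable from 5: {5}

Answer: 5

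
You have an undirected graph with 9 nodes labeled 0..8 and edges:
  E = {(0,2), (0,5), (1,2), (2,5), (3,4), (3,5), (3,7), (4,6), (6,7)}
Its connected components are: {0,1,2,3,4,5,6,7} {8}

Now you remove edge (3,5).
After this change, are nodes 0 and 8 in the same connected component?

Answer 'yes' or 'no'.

Initial components: {0,1,2,3,4,5,6,7} {8}
Removing edge (3,5): it was a bridge — component count 2 -> 3.
New components: {0,1,2,5} {3,4,6,7} {8}
Are 0 and 8 in the same component? no

Answer: no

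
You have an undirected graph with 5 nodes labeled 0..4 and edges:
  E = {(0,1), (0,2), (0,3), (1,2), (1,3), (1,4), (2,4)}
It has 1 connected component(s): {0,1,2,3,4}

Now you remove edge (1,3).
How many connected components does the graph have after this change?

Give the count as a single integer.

Answer: 1

Derivation:
Initial component count: 1
Remove (1,3): not a bridge. Count unchanged: 1.
  After removal, components: {0,1,2,3,4}
New component count: 1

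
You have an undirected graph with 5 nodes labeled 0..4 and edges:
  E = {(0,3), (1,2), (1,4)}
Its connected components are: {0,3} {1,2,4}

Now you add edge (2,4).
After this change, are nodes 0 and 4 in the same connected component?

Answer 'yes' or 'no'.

Initial components: {0,3} {1,2,4}
Adding edge (2,4): both already in same component {1,2,4}. No change.
New components: {0,3} {1,2,4}
Are 0 and 4 in the same component? no

Answer: no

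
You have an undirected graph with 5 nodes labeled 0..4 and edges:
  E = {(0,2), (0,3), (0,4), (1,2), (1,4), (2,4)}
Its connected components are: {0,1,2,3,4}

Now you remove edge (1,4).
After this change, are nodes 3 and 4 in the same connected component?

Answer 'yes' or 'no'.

Answer: yes

Derivation:
Initial components: {0,1,2,3,4}
Removing edge (1,4): not a bridge — component count unchanged at 1.
New components: {0,1,2,3,4}
Are 3 and 4 in the same component? yes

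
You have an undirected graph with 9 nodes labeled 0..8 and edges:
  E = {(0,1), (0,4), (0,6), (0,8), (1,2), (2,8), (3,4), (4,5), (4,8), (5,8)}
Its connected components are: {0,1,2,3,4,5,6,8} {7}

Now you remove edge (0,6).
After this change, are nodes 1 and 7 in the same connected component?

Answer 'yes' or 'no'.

Answer: no

Derivation:
Initial components: {0,1,2,3,4,5,6,8} {7}
Removing edge (0,6): it was a bridge — component count 2 -> 3.
New components: {0,1,2,3,4,5,8} {6} {7}
Are 1 and 7 in the same component? no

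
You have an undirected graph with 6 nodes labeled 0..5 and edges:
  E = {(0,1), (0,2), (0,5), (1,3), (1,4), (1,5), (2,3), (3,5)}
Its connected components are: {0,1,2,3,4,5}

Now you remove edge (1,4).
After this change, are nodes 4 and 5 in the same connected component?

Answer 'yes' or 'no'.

Answer: no

Derivation:
Initial components: {0,1,2,3,4,5}
Removing edge (1,4): it was a bridge — component count 1 -> 2.
New components: {0,1,2,3,5} {4}
Are 4 and 5 in the same component? no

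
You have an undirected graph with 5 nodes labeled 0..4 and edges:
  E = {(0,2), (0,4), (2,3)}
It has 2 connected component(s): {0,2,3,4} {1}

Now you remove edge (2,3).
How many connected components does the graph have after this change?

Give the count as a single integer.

Answer: 3

Derivation:
Initial component count: 2
Remove (2,3): it was a bridge. Count increases: 2 -> 3.
  After removal, components: {0,2,4} {1} {3}
New component count: 3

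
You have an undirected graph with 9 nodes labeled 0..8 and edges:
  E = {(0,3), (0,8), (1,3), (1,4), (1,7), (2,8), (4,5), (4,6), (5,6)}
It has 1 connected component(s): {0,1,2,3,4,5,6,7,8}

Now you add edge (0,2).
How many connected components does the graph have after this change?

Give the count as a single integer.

Answer: 1

Derivation:
Initial component count: 1
Add (0,2): endpoints already in same component. Count unchanged: 1.
New component count: 1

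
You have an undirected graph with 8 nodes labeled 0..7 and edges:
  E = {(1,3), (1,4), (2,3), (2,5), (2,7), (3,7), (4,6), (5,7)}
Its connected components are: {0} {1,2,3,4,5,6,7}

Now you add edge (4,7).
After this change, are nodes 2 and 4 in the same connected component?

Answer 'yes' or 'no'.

Initial components: {0} {1,2,3,4,5,6,7}
Adding edge (4,7): both already in same component {1,2,3,4,5,6,7}. No change.
New components: {0} {1,2,3,4,5,6,7}
Are 2 and 4 in the same component? yes

Answer: yes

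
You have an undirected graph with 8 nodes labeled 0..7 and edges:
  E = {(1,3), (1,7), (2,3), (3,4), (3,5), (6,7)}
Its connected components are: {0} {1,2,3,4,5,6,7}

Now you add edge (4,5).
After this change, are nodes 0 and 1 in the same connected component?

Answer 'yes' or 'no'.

Answer: no

Derivation:
Initial components: {0} {1,2,3,4,5,6,7}
Adding edge (4,5): both already in same component {1,2,3,4,5,6,7}. No change.
New components: {0} {1,2,3,4,5,6,7}
Are 0 and 1 in the same component? no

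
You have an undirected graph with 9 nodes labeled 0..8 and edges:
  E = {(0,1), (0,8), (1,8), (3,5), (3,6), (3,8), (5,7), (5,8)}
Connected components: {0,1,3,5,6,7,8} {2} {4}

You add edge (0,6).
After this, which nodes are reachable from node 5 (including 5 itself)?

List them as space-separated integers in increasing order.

Before: nodes reachable from 5: {0,1,3,5,6,7,8}
Adding (0,6): both endpoints already in same component. Reachability from 5 unchanged.
After: nodes reachable from 5: {0,1,3,5,6,7,8}

Answer: 0 1 3 5 6 7 8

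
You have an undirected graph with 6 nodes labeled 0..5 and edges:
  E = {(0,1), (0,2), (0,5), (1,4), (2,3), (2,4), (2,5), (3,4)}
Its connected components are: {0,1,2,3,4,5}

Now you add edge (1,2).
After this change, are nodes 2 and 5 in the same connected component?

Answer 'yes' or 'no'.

Initial components: {0,1,2,3,4,5}
Adding edge (1,2): both already in same component {0,1,2,3,4,5}. No change.
New components: {0,1,2,3,4,5}
Are 2 and 5 in the same component? yes

Answer: yes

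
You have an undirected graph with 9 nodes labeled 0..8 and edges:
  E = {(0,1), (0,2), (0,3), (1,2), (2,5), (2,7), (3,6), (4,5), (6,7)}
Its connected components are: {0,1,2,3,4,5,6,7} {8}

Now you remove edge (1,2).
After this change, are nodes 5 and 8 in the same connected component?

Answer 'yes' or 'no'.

Initial components: {0,1,2,3,4,5,6,7} {8}
Removing edge (1,2): not a bridge — component count unchanged at 2.
New components: {0,1,2,3,4,5,6,7} {8}
Are 5 and 8 in the same component? no

Answer: no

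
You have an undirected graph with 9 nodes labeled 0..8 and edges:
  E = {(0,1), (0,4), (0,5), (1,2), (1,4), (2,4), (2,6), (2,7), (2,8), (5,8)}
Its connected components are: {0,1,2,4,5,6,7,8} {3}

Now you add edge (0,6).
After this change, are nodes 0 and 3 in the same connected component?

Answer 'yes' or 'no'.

Answer: no

Derivation:
Initial components: {0,1,2,4,5,6,7,8} {3}
Adding edge (0,6): both already in same component {0,1,2,4,5,6,7,8}. No change.
New components: {0,1,2,4,5,6,7,8} {3}
Are 0 and 3 in the same component? no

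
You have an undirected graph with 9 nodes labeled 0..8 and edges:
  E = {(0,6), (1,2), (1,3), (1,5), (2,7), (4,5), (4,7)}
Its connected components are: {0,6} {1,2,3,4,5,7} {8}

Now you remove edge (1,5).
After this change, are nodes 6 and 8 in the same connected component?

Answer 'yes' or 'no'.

Answer: no

Derivation:
Initial components: {0,6} {1,2,3,4,5,7} {8}
Removing edge (1,5): not a bridge — component count unchanged at 3.
New components: {0,6} {1,2,3,4,5,7} {8}
Are 6 and 8 in the same component? no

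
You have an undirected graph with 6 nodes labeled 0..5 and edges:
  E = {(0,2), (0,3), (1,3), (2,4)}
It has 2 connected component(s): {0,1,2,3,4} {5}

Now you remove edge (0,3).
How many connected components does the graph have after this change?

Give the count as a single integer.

Initial component count: 2
Remove (0,3): it was a bridge. Count increases: 2 -> 3.
  After removal, components: {0,2,4} {1,3} {5}
New component count: 3

Answer: 3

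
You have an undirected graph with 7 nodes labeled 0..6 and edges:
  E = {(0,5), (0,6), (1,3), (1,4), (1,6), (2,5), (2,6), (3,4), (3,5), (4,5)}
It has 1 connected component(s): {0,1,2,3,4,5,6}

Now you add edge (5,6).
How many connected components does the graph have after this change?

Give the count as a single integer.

Answer: 1

Derivation:
Initial component count: 1
Add (5,6): endpoints already in same component. Count unchanged: 1.
New component count: 1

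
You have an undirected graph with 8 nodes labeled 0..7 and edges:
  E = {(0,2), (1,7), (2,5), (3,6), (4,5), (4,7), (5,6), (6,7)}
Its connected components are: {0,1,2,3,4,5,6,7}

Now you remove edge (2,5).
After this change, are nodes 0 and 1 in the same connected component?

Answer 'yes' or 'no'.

Initial components: {0,1,2,3,4,5,6,7}
Removing edge (2,5): it was a bridge — component count 1 -> 2.
New components: {0,2} {1,3,4,5,6,7}
Are 0 and 1 in the same component? no

Answer: no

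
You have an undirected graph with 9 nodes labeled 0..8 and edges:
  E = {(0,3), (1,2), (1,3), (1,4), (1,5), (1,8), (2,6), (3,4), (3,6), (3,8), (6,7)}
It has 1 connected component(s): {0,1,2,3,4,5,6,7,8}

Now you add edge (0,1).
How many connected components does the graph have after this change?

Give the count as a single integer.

Answer: 1

Derivation:
Initial component count: 1
Add (0,1): endpoints already in same component. Count unchanged: 1.
New component count: 1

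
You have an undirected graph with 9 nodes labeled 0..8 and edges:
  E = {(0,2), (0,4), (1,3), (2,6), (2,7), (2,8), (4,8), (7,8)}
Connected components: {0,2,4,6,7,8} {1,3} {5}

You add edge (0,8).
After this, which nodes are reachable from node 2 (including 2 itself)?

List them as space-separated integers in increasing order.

Answer: 0 2 4 6 7 8

Derivation:
Before: nodes reachable from 2: {0,2,4,6,7,8}
Adding (0,8): both endpoints already in same component. Reachability from 2 unchanged.
After: nodes reachable from 2: {0,2,4,6,7,8}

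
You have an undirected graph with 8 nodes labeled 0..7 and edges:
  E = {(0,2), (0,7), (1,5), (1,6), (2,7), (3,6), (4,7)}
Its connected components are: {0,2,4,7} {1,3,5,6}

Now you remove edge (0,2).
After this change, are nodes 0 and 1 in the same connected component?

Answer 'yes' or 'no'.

Answer: no

Derivation:
Initial components: {0,2,4,7} {1,3,5,6}
Removing edge (0,2): not a bridge — component count unchanged at 2.
New components: {0,2,4,7} {1,3,5,6}
Are 0 and 1 in the same component? no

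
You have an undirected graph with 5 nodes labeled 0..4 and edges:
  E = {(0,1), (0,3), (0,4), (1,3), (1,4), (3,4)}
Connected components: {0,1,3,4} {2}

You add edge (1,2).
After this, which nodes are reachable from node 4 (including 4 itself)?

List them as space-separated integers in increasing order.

Before: nodes reachable from 4: {0,1,3,4}
Adding (1,2): merges 4's component with another. Reachability grows.
After: nodes reachable from 4: {0,1,2,3,4}

Answer: 0 1 2 3 4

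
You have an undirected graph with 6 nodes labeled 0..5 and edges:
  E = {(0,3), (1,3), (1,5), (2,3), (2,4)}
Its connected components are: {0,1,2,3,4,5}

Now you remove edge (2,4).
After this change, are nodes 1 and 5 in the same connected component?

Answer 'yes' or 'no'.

Initial components: {0,1,2,3,4,5}
Removing edge (2,4): it was a bridge — component count 1 -> 2.
New components: {0,1,2,3,5} {4}
Are 1 and 5 in the same component? yes

Answer: yes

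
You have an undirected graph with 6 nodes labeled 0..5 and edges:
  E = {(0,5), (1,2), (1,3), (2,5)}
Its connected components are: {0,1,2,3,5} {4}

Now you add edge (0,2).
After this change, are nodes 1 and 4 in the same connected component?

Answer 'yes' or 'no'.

Initial components: {0,1,2,3,5} {4}
Adding edge (0,2): both already in same component {0,1,2,3,5}. No change.
New components: {0,1,2,3,5} {4}
Are 1 and 4 in the same component? no

Answer: no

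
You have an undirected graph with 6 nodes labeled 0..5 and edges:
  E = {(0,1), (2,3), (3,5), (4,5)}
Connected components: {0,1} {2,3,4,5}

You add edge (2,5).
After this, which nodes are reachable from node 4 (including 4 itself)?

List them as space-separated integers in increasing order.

Answer: 2 3 4 5

Derivation:
Before: nodes reachable from 4: {2,3,4,5}
Adding (2,5): both endpoints already in same component. Reachability from 4 unchanged.
After: nodes reachable from 4: {2,3,4,5}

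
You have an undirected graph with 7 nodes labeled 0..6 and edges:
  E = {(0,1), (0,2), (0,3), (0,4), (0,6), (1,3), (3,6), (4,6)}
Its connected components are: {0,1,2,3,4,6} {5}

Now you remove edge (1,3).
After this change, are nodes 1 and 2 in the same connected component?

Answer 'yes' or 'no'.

Initial components: {0,1,2,3,4,6} {5}
Removing edge (1,3): not a bridge — component count unchanged at 2.
New components: {0,1,2,3,4,6} {5}
Are 1 and 2 in the same component? yes

Answer: yes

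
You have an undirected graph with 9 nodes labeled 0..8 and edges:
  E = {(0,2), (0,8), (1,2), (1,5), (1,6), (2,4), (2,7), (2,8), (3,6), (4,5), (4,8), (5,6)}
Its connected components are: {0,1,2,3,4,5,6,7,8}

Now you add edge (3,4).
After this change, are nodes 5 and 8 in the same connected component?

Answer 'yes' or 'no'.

Initial components: {0,1,2,3,4,5,6,7,8}
Adding edge (3,4): both already in same component {0,1,2,3,4,5,6,7,8}. No change.
New components: {0,1,2,3,4,5,6,7,8}
Are 5 and 8 in the same component? yes

Answer: yes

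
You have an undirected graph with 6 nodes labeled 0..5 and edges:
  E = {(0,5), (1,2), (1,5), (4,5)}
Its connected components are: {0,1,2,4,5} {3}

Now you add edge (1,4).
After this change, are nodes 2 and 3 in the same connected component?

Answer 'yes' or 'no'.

Initial components: {0,1,2,4,5} {3}
Adding edge (1,4): both already in same component {0,1,2,4,5}. No change.
New components: {0,1,2,4,5} {3}
Are 2 and 3 in the same component? no

Answer: no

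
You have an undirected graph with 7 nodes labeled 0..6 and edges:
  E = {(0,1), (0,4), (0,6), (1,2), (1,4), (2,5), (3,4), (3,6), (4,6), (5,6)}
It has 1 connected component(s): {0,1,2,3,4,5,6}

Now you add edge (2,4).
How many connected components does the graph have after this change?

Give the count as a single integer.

Answer: 1

Derivation:
Initial component count: 1
Add (2,4): endpoints already in same component. Count unchanged: 1.
New component count: 1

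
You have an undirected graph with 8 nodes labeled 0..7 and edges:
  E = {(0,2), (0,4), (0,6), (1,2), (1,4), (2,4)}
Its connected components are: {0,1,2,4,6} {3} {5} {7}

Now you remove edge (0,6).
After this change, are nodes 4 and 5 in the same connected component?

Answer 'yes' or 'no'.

Answer: no

Derivation:
Initial components: {0,1,2,4,6} {3} {5} {7}
Removing edge (0,6): it was a bridge — component count 4 -> 5.
New components: {0,1,2,4} {3} {5} {6} {7}
Are 4 and 5 in the same component? no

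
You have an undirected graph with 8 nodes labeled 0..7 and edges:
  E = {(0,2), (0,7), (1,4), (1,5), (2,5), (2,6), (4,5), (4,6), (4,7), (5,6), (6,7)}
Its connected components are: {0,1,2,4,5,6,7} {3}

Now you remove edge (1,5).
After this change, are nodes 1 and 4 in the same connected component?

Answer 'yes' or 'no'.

Answer: yes

Derivation:
Initial components: {0,1,2,4,5,6,7} {3}
Removing edge (1,5): not a bridge — component count unchanged at 2.
New components: {0,1,2,4,5,6,7} {3}
Are 1 and 4 in the same component? yes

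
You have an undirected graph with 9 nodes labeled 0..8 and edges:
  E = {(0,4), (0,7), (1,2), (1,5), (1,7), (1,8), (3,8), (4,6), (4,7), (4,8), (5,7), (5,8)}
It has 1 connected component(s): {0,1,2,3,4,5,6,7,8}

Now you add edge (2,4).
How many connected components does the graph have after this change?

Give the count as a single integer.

Initial component count: 1
Add (2,4): endpoints already in same component. Count unchanged: 1.
New component count: 1

Answer: 1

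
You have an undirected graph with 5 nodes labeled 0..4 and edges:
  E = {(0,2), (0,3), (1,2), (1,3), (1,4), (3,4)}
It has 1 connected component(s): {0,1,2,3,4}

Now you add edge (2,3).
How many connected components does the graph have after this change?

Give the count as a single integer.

Answer: 1

Derivation:
Initial component count: 1
Add (2,3): endpoints already in same component. Count unchanged: 1.
New component count: 1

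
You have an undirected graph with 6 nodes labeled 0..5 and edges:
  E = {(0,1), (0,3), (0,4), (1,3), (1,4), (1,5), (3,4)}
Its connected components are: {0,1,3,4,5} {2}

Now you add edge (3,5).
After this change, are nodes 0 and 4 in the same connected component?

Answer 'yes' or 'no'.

Initial components: {0,1,3,4,5} {2}
Adding edge (3,5): both already in same component {0,1,3,4,5}. No change.
New components: {0,1,3,4,5} {2}
Are 0 and 4 in the same component? yes

Answer: yes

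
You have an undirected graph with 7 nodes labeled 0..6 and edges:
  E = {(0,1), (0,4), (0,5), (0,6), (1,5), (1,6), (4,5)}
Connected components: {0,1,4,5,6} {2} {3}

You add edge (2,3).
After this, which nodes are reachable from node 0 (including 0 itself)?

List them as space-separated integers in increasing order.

Answer: 0 1 4 5 6

Derivation:
Before: nodes reachable from 0: {0,1,4,5,6}
Adding (2,3): merges two components, but neither contains 0. Reachability from 0 unchanged.
After: nodes reachable from 0: {0,1,4,5,6}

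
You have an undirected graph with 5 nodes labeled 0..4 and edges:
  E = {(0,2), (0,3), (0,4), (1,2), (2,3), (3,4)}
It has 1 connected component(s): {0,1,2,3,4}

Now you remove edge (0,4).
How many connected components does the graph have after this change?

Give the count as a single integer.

Initial component count: 1
Remove (0,4): not a bridge. Count unchanged: 1.
  After removal, components: {0,1,2,3,4}
New component count: 1

Answer: 1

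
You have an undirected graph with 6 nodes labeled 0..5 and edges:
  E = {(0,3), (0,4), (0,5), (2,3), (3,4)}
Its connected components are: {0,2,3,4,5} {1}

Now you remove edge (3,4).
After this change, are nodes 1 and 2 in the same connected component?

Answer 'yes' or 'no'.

Initial components: {0,2,3,4,5} {1}
Removing edge (3,4): not a bridge — component count unchanged at 2.
New components: {0,2,3,4,5} {1}
Are 1 and 2 in the same component? no

Answer: no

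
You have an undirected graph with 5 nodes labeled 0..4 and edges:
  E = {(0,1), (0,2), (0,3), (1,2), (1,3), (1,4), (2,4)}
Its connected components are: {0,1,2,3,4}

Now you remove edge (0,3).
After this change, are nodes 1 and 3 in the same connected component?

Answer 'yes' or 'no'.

Initial components: {0,1,2,3,4}
Removing edge (0,3): not a bridge — component count unchanged at 1.
New components: {0,1,2,3,4}
Are 1 and 3 in the same component? yes

Answer: yes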